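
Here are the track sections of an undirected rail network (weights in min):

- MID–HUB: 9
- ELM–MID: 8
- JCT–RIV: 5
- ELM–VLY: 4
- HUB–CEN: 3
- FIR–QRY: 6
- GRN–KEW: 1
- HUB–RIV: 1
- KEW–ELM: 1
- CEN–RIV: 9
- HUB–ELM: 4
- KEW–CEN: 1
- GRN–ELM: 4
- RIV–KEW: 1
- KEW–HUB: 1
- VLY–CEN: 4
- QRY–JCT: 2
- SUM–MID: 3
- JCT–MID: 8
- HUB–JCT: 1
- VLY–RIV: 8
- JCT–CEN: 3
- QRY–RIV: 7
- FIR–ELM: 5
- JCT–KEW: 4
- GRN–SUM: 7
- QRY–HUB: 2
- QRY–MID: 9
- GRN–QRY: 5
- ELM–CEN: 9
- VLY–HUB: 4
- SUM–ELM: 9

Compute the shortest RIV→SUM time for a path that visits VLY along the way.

18 min

Best RIV to VLY: RIV–HUB–VLY costing 5
Best VLY to SUM: VLY–ELM–SUM costing 13
Total via VLY: 5 + 13 = 18 min.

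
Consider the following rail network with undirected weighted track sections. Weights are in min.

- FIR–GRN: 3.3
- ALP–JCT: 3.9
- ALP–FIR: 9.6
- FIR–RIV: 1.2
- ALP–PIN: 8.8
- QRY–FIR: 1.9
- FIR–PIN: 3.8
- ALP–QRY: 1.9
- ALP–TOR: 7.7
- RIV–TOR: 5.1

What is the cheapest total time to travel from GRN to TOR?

Compare a few routes:
GRN–FIR–ALP–TOR: 3.3+9.6+7.7 = 20.6
GRN–FIR–RIV–TOR: 3.3+1.2+5.1 = 9.6
GRN–FIR–QRY–ALP–TOR: 3.3+1.9+1.9+7.7 = 14.8
The minimum is 9.6 min via GRN–FIR–RIV–TOR.

9.6 min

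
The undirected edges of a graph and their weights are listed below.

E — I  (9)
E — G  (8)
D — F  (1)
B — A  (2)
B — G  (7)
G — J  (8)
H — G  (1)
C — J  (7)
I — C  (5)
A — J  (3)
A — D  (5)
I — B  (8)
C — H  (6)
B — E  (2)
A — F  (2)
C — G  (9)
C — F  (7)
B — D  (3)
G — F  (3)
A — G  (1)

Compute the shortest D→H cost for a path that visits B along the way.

Best D to B: D–B costing 3
Shortest B→H: B–A–G–H = 4
Total via B: 3 + 4 = 7.

7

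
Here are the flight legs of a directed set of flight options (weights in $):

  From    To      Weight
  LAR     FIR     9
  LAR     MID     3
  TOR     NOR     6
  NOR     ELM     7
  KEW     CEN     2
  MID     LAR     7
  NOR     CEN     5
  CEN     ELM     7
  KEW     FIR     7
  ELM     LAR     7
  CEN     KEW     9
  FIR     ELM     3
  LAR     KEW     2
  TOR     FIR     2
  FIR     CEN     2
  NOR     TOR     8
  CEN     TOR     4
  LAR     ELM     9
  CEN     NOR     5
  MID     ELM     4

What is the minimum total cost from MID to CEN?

Shortest distances from MID:
MID: 0
ELM: 4  (via MID)
LAR: 7  (via MID)
KEW: 9  (via LAR)
CEN: 11  (via KEW)
Shortest route: MID–LAR–KEW–CEN = $11.

$11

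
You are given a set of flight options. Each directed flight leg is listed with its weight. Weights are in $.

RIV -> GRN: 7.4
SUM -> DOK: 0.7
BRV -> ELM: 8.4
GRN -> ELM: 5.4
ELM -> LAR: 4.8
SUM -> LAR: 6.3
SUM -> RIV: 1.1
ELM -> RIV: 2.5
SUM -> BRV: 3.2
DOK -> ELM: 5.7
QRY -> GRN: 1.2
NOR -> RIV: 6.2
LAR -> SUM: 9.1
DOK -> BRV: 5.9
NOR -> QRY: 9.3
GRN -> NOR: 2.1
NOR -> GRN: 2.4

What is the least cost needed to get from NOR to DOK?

Enumerating some paths:
NOR–RIV–GRN–ELM–LAR–SUM–DOK: 6.2+7.4+5.4+4.8+9.1+0.7 = 33.6
NOR–QRY–GRN–ELM–LAR–SUM–DOK: 9.3+1.2+5.4+4.8+9.1+0.7 = 30.5
NOR–GRN–ELM–LAR–SUM–DOK: 2.4+5.4+4.8+9.1+0.7 = 22.4
The minimum is $22.4 via NOR–GRN–ELM–LAR–SUM–DOK.

$22.4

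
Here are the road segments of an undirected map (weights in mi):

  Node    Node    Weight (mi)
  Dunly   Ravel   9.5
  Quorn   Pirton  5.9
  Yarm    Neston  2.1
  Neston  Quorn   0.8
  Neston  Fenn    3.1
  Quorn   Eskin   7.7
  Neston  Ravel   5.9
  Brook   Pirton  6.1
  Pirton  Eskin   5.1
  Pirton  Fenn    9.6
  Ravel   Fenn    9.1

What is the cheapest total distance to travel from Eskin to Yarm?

10.6 mi

Shortest distances from Eskin:
Eskin: 0
Pirton: 5.1  (via Eskin)
Quorn: 7.7  (via Eskin)
Neston: 8.5  (via Quorn)
Yarm: 10.6  (via Neston)
Shortest route: Eskin–Quorn–Neston–Yarm = 10.6 mi.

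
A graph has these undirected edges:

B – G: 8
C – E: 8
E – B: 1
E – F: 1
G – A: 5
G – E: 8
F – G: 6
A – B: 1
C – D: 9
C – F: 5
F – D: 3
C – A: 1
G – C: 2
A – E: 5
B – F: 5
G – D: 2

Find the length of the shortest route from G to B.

Running Dijkstra from G:
G: 0
C: 2  (via G)
D: 2  (via G)
A: 3  (via C)
B: 4  (via A)
Shortest route: G–C–A–B = 4.

4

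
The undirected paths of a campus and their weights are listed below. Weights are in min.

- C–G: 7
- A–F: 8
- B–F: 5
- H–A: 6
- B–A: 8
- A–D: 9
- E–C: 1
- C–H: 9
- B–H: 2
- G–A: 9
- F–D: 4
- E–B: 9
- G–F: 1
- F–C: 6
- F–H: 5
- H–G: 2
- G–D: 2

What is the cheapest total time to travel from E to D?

Compare a few routes:
E → C → G → D: 1+7+2 = 10
E → C → G → F → D: 1+7+1+4 = 13
E → C → H → G → D: 1+9+2+2 = 14
E → C → F → D: 1+6+4 = 11
Cheapest is E → C → G → D at 10 min.

10 min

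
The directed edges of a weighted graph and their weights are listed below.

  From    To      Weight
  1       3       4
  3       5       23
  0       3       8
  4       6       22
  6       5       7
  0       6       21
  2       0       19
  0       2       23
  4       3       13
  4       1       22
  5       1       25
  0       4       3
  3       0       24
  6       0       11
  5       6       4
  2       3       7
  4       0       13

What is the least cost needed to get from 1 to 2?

Compare a few routes:
1–3–5–6–0–2: 4+23+4+11+23 = 65
1–3–0–2: 4+24+23 = 51
Cheapest is 1–3–0–2 at 51.

51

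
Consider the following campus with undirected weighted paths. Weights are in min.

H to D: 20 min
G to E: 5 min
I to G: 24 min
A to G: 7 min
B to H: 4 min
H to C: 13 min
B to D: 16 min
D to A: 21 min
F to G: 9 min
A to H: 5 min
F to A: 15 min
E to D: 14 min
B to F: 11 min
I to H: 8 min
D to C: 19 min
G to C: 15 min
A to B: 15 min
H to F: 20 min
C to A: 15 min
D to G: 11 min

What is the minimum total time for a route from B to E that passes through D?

30 min

Best B to D: B → D costing 16
Shortest D→E: D → E = 14
Total via D: 16 + 14 = 30 min.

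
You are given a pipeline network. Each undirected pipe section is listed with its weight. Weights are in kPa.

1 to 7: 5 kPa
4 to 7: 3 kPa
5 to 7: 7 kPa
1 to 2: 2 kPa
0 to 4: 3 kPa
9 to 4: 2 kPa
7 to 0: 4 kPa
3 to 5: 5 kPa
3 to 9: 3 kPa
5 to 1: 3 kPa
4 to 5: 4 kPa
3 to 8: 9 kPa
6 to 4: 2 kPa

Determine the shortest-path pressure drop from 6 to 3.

Compare a few routes:
6–4–5–3: 2+4+5 = 11
6–4–9–3: 2+2+3 = 7
Cheapest is 6–4–9–3 at 7 kPa.

7 kPa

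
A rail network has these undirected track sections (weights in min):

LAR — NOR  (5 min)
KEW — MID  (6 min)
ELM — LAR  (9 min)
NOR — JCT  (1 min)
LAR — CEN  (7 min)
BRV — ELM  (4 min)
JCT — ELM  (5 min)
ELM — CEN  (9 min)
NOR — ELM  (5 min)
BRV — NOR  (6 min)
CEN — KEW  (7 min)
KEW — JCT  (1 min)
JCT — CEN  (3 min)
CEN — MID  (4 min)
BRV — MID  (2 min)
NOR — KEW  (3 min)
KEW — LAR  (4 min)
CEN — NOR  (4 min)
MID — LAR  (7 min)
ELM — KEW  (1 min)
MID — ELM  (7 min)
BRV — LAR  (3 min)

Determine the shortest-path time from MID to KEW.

Candidate routes:
MID–KEW: 6 = 6
MID–ELM–KEW: 7+1 = 8
MID–BRV–ELM–KEW: 2+4+1 = 7
Cheapest is MID–KEW at 6 min.

6 min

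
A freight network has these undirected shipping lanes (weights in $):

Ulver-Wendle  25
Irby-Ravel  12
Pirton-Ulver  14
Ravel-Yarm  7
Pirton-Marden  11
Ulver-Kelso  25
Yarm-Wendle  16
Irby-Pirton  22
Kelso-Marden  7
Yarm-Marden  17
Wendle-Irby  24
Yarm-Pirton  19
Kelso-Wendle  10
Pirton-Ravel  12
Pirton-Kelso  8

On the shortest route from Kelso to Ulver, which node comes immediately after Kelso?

Pirton

Compare a few routes:
Kelso - Ulver: 25 = 25
Kelso - Pirton - Ulver: 8+14 = 22
Kelso - Marden - Pirton - Ulver: 7+11+14 = 32
Cheapest is Kelso - Pirton - Ulver at $22.
So from Kelso the first move is to Pirton.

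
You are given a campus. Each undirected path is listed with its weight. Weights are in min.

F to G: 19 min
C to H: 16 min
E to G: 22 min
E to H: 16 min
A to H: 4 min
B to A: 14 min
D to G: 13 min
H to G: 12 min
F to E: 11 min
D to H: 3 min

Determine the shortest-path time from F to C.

43 min

Enumerating some paths:
F–G–H–C: 19+12+16 = 47
F–E–H–C: 11+16+16 = 43
Cheapest is F–E–H–C at 43 min.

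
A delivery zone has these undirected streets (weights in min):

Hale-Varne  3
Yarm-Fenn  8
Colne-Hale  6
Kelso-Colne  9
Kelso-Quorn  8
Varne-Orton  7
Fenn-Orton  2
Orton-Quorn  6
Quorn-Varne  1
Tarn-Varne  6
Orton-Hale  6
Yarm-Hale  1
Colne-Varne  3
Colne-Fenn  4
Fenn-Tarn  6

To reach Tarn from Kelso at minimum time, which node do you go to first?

Candidate routes:
Kelso–Quorn–Varne–Tarn: 8+1+6 = 15
Kelso–Colne–Varne–Tarn: 9+3+6 = 18
The minimum is 15 min via Kelso–Quorn–Varne–Tarn.
So from Kelso the first move is to Quorn.

Quorn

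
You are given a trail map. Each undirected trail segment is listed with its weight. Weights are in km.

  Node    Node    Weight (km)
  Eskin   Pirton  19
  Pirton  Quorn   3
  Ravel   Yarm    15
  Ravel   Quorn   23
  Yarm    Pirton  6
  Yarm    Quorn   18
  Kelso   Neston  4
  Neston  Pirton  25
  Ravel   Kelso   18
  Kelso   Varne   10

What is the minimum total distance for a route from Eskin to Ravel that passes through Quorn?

45 km

Shortest Eskin→Quorn: Eskin–Pirton–Quorn = 22
Best Quorn to Ravel: Quorn–Ravel costing 23
Total via Quorn: 22 + 23 = 45 km.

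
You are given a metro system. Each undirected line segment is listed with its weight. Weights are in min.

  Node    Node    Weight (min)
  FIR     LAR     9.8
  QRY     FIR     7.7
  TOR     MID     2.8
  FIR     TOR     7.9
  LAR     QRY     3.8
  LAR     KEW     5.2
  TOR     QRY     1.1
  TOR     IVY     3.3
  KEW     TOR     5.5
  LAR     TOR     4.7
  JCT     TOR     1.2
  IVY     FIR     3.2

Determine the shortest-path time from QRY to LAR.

Running Dijkstra from QRY:
QRY: 0
TOR: 1.1  (via QRY)
JCT: 2.3  (via TOR)
LAR: 3.8  (via QRY)
Shortest route: QRY → LAR = 3.8 min.

3.8 min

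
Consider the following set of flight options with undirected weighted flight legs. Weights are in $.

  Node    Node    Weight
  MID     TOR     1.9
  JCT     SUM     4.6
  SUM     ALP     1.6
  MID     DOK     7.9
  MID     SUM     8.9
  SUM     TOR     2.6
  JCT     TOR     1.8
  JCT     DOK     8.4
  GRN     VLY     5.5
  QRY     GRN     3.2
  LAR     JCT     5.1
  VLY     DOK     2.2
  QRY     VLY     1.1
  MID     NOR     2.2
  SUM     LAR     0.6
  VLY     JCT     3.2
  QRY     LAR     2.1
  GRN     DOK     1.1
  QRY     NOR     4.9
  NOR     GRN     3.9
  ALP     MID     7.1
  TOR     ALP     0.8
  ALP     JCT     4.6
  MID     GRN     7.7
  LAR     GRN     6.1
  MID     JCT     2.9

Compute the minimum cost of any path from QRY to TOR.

Compare a few routes:
QRY - VLY - JCT - TOR: 1.1+3.2+1.8 = 6.1
QRY - LAR - SUM - TOR: 2.1+0.6+2.6 = 5.3
QRY - LAR - SUM - ALP - TOR: 2.1+0.6+1.6+0.8 = 5.1
Cheapest is QRY - LAR - SUM - ALP - TOR at $5.1.

$5.1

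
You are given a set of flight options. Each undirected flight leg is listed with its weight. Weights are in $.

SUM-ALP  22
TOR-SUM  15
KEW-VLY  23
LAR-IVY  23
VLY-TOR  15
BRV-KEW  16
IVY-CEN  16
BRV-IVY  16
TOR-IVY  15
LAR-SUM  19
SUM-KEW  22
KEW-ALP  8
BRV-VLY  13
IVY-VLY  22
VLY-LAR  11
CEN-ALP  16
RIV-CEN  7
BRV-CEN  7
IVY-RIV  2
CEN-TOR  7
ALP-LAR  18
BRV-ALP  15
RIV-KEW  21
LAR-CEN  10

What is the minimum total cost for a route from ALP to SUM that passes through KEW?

$30

Shortest ALP→KEW: ALP–KEW = 8
Best KEW to SUM: KEW–SUM costing 22
Total via KEW: 8 + 22 = $30.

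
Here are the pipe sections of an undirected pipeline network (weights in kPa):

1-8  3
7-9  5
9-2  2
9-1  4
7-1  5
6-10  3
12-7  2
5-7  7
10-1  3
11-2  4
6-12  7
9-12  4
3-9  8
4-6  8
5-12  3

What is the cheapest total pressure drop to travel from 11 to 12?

Settle nodes by increasing distance from 11:
11: 0
2: 4  (via 11)
9: 6  (via 2)
1: 10  (via 9)
12: 10  (via 9)
Shortest route: 11–2–9–12 = 10 kPa.

10 kPa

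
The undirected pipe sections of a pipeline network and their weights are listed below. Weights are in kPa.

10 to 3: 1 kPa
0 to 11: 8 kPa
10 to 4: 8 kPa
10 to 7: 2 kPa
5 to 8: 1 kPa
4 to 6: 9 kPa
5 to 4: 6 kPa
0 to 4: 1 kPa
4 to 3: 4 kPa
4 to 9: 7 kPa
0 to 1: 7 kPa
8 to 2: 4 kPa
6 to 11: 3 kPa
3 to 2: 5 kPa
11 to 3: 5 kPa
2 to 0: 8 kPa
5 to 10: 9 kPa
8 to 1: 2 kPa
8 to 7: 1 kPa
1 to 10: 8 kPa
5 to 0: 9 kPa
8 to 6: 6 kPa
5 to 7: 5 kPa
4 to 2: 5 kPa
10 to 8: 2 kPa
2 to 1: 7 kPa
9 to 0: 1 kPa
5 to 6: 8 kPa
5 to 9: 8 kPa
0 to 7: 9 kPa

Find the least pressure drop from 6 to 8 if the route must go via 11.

Shortest 6→11: 6–11 = 3
Best 11 to 8: 11–3–10–8 costing 8
Total via 11: 3 + 8 = 11 kPa.

11 kPa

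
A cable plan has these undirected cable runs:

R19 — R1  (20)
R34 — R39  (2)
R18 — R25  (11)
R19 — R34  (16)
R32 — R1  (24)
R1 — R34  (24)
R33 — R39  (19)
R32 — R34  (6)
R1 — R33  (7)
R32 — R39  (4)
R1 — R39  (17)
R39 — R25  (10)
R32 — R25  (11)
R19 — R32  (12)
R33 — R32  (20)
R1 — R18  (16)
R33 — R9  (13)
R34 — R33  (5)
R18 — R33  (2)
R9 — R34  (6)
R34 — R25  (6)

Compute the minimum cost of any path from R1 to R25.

18

Settle nodes by increasing distance from R1:
R1: 0
R33: 7  (via R1)
R18: 9  (via R33)
R34: 12  (via R33)
R39: 14  (via R34)
R25: 18  (via R34)
Shortest route: R1 → R33 → R34 → R25 = 18.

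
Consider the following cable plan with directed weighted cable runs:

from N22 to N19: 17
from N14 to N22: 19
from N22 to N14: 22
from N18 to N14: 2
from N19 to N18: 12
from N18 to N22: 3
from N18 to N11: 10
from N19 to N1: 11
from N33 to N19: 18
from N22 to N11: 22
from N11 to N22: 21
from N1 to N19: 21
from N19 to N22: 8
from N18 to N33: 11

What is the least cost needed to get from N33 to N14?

32

Shortest distances from N33:
N33: 0
N19: 18  (via N33)
N22: 26  (via N19)
N1: 29  (via N19)
N18: 30  (via N19)
N14: 32  (via N18)
Shortest route: N33 → N19 → N18 → N14 = 32.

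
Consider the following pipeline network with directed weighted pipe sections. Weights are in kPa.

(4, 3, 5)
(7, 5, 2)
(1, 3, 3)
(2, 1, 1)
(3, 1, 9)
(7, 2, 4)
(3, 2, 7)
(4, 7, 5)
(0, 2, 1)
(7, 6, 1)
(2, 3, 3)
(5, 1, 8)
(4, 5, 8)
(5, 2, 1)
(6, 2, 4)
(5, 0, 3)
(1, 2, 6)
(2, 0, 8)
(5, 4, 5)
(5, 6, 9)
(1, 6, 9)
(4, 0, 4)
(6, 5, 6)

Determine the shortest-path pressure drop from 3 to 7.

33 kPa

Compare a few routes:
3–2–1–6–5–4–7: 7+1+9+6+5+5 = 33
3–1–6–5–4–7: 9+9+6+5+5 = 34
The minimum is 33 kPa via 3–2–1–6–5–4–7.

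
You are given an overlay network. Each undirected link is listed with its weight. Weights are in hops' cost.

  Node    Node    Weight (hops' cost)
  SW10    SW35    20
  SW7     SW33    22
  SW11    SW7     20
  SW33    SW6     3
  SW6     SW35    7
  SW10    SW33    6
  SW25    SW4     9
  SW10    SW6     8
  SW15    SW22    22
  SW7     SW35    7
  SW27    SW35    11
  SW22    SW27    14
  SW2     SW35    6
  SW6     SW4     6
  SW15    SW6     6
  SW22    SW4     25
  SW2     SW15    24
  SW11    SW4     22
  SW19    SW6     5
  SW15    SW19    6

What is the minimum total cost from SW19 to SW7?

19 hops' cost

Compare a few routes:
SW19 - SW6 - SW35 - SW7: 5+7+7 = 19
SW19 - SW15 - SW6 - SW35 - SW7: 6+6+7+7 = 26
The minimum is 19 hops' cost via SW19 - SW6 - SW35 - SW7.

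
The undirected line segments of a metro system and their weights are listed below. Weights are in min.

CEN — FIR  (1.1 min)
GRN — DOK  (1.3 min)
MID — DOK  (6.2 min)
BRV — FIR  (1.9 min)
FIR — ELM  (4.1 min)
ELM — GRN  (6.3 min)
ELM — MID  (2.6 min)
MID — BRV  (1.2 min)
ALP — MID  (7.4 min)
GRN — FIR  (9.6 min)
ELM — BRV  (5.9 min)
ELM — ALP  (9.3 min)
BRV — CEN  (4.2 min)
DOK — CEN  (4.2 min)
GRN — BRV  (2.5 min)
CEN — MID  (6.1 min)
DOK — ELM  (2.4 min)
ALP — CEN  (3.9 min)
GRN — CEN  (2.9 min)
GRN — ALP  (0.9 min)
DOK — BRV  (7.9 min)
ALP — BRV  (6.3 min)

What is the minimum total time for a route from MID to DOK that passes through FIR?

8.4 min

Best MID to FIR: MID–BRV–FIR costing 3.1
Best FIR to DOK: FIR–CEN–DOK costing 5.3
Total via FIR: 3.1 + 5.3 = 8.4 min.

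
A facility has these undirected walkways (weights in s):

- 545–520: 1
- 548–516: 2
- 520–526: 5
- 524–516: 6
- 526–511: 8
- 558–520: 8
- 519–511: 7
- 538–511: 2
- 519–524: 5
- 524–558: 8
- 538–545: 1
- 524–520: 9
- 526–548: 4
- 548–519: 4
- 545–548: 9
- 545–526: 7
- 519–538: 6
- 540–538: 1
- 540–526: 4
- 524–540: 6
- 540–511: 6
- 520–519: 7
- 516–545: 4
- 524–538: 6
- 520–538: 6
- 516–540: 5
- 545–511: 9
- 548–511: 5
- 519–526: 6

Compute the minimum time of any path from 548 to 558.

15 s

Shortest distances from 548:
548: 0
516: 2  (via 548)
519: 4  (via 548)
526: 4  (via 548)
511: 5  (via 548)
545: 6  (via 516)
520: 7  (via 545)
540: 7  (via 516)
538: 7  (via 511)
524: 8  (via 516)
558: 15  (via 520)
Shortest route: 548–516–545–520–558 = 15 s.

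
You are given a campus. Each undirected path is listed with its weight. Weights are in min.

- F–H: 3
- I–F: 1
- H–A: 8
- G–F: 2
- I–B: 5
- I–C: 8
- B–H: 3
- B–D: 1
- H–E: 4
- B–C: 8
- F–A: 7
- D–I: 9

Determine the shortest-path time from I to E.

Compare a few routes:
I → F → H → E: 1+3+4 = 8
I → B → H → E: 5+3+4 = 12
I → D → B → H → E: 9+1+3+4 = 17
The minimum is 8 min via I → F → H → E.

8 min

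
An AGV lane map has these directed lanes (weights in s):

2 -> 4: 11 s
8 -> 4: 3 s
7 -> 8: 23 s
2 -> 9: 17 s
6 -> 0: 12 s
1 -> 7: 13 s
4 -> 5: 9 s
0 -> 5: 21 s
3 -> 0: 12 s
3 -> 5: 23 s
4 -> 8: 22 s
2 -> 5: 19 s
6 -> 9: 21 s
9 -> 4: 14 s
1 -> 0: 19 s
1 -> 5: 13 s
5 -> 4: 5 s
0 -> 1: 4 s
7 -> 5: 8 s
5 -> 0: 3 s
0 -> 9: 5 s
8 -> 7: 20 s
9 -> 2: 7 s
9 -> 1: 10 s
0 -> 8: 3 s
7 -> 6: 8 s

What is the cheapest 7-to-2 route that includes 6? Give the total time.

32 s

Shortest 7→6: 7–6 = 8
Shortest 6→2: 6–0–9–2 = 24
Total via 6: 8 + 24 = 32 s.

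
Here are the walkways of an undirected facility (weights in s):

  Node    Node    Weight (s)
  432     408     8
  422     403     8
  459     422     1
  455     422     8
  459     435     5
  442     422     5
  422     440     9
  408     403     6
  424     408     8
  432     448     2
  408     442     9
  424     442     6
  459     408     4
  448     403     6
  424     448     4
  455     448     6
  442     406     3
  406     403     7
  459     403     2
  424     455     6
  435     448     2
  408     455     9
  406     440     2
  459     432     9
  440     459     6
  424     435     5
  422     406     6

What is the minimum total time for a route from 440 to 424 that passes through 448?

17 s

Shortest 440→448: 440–459–435–448 = 13
Shortest 448→424: 448–424 = 4
Total via 448: 13 + 4 = 17 s.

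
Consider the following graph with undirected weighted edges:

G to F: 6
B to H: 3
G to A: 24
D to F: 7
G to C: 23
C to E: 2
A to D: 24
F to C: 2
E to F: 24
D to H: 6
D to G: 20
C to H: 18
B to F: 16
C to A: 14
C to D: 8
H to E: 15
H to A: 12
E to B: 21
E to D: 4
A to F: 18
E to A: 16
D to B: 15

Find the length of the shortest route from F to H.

Settle nodes by increasing distance from F:
F: 0
C: 2  (via F)
E: 4  (via C)
G: 6  (via F)
D: 7  (via F)
H: 13  (via D)
Shortest route: F–D–H = 13.

13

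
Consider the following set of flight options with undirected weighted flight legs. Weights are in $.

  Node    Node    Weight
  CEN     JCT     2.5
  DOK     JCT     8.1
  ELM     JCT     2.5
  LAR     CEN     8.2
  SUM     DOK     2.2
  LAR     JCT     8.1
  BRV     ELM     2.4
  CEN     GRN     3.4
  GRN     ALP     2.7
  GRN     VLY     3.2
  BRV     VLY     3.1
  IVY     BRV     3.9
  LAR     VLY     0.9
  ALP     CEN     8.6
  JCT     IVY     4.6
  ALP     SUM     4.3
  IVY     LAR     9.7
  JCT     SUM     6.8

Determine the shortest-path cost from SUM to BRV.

Settle nodes by increasing distance from SUM:
SUM: 0
DOK: 2.2  (via SUM)
ALP: 4.3  (via SUM)
JCT: 6.8  (via SUM)
GRN: 7  (via ALP)
CEN: 9.3  (via JCT)
ELM: 9.3  (via JCT)
VLY: 10.2  (via GRN)
LAR: 11.1  (via VLY)
IVY: 11.4  (via JCT)
BRV: 11.7  (via ELM)
Shortest route: SUM → JCT → ELM → BRV = $11.7.

$11.7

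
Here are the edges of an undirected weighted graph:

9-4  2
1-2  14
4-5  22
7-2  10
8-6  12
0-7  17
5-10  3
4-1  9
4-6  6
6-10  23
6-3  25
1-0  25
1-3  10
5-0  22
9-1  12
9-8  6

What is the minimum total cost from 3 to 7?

34

Settle nodes by increasing distance from 3:
3: 0
1: 10  (via 3)
4: 19  (via 1)
9: 21  (via 4)
2: 24  (via 1)
6: 25  (via 3)
8: 27  (via 9)
7: 34  (via 2)
Shortest route: 3 → 1 → 2 → 7 = 34.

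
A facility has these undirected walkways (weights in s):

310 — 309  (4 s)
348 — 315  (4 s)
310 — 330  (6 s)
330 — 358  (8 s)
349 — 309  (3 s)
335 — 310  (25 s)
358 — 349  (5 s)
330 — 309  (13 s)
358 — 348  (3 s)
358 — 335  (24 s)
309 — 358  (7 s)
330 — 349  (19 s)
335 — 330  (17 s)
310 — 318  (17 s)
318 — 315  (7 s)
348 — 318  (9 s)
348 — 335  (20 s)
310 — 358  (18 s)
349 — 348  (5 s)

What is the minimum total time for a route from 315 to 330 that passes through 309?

22 s

Shortest 315→309: 315–348–349–309 = 12
Best 309 to 330: 309–310–330 costing 10
Total via 309: 12 + 10 = 22 s.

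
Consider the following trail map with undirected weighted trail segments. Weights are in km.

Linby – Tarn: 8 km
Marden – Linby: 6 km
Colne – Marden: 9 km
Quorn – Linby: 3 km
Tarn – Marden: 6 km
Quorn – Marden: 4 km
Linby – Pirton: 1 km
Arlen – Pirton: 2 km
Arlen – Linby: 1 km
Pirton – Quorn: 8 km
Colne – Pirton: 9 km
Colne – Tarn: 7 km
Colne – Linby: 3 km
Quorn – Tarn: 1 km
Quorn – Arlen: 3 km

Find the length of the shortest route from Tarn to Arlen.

4 km

Running Dijkstra from Tarn:
Tarn: 0
Quorn: 1  (via Tarn)
Arlen: 4  (via Quorn)
Shortest route: Tarn → Quorn → Arlen = 4 km.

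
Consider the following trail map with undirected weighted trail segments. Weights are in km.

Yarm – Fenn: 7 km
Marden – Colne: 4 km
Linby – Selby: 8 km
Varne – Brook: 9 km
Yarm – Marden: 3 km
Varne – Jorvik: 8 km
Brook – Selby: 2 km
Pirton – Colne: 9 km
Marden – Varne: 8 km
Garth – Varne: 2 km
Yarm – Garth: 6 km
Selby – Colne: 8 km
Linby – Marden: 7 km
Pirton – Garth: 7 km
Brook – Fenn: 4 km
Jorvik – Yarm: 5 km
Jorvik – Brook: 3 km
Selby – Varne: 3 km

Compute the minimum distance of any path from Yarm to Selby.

10 km

Enumerating some paths:
Yarm - Jorvik - Brook - Selby: 5+3+2 = 10
Yarm - Garth - Varne - Selby: 6+2+3 = 11
Cheapest is Yarm - Jorvik - Brook - Selby at 10 km.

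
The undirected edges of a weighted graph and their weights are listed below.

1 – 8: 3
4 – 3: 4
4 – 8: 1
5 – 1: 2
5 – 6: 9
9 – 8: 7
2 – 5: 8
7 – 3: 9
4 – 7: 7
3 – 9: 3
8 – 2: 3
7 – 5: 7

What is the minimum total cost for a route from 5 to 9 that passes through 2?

Best 5 to 2: 5 → 2 costing 8
Shortest 2→9: 2 → 8 → 9 = 10
Total via 2: 8 + 10 = 18.

18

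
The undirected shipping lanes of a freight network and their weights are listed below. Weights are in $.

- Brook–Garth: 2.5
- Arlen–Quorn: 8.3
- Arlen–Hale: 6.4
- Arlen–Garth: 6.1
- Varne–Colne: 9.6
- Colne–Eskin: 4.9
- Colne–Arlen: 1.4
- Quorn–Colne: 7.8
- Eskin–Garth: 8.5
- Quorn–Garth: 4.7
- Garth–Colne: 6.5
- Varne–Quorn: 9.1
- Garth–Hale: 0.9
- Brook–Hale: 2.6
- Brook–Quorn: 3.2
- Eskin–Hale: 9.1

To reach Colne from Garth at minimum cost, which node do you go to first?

Candidate routes:
Garth–Colne: 6.5 = 6.5
Garth–Arlen–Colne: 6.1+1.4 = 7.5
Garth–Hale–Arlen–Colne: 0.9+6.4+1.4 = 8.7
The minimum is $6.5 via Garth–Colne.
So from Garth the first move is to Colne.

Colne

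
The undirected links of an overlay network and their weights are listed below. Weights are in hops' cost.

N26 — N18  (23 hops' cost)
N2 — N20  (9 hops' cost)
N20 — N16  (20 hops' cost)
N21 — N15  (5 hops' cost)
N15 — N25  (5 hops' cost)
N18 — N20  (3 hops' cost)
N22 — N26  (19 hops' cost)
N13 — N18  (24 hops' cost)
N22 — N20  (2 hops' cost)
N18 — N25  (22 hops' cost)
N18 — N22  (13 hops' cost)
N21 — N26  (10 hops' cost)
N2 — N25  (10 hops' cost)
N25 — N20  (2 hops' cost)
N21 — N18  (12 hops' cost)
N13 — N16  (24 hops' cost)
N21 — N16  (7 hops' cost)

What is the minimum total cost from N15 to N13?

Compare a few routes:
N15–N21–N18–N13: 5+12+24 = 41
N15–N25–N20–N22–N18–N13: 5+2+2+13+24 = 46
N15–N25–N20–N18–N13: 5+2+3+24 = 34
N15–N21–N16–N13: 5+7+24 = 36
Cheapest is N15–N25–N20–N18–N13 at 34 hops' cost.

34 hops' cost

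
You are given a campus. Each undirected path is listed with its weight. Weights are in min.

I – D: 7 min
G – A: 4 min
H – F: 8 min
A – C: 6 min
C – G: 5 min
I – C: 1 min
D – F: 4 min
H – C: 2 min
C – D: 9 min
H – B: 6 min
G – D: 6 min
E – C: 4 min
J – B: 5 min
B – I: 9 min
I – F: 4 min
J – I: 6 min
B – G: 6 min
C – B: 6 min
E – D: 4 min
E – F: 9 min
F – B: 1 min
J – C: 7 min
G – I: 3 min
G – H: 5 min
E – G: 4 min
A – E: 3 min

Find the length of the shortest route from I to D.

Compare a few routes:
I → D: 7 = 7
I → F → D: 4+4 = 8
I → G → D: 3+6 = 9
Cheapest is I → D at 7 min.

7 min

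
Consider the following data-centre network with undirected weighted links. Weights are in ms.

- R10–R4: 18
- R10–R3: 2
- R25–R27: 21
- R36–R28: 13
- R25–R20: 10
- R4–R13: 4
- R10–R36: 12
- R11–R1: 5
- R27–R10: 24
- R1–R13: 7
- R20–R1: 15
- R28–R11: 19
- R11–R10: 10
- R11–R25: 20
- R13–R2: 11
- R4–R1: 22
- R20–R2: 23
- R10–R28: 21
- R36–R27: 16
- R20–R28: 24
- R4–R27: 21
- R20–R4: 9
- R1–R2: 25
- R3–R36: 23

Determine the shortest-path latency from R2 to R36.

Candidate routes:
R2 → R13 → R4 → R27 → R36: 11+4+21+16 = 52
R2 → R13 → R4 → R10 → R36: 11+4+18+12 = 45
The minimum is 45 ms via R2 → R13 → R4 → R10 → R36.

45 ms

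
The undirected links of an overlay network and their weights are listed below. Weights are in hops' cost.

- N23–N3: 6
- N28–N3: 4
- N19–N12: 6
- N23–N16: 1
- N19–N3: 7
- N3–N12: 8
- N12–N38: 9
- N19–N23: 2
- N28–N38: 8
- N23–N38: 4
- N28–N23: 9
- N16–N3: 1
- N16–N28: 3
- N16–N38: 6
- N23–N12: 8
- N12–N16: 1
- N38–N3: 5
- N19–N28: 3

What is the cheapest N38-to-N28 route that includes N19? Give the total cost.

Best N38 to N19: N38–N23–N19 costing 6
Best N19 to N28: N19–N28 costing 3
Total via N19: 6 + 3 = 9 hops' cost.

9 hops' cost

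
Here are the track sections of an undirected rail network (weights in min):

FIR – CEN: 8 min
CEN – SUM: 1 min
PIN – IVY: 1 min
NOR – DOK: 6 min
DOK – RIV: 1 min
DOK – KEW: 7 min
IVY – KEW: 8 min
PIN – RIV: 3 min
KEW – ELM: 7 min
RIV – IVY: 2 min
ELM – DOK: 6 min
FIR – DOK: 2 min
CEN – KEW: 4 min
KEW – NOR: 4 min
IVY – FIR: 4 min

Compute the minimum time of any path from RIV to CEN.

Enumerating some paths:
RIV → DOK → FIR → CEN: 1+2+8 = 11
RIV → DOK → KEW → CEN: 1+7+4 = 12
Cheapest is RIV → DOK → FIR → CEN at 11 min.

11 min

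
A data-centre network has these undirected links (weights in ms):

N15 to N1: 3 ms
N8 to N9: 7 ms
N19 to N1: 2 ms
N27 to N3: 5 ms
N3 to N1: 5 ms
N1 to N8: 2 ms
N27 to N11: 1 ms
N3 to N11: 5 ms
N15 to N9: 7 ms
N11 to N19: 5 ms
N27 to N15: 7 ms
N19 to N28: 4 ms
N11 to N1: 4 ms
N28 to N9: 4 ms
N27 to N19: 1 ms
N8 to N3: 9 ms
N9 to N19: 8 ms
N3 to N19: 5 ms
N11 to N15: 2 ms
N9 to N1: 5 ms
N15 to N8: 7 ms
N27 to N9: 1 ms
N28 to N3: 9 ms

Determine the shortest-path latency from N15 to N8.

5 ms

Settle nodes by increasing distance from N15:
N15: 0
N11: 2  (via N15)
N1: 3  (via N15)
N27: 3  (via N11)
N9: 4  (via N27)
N19: 4  (via N27)
N8: 5  (via N1)
Shortest route: N15–N1–N8 = 5 ms.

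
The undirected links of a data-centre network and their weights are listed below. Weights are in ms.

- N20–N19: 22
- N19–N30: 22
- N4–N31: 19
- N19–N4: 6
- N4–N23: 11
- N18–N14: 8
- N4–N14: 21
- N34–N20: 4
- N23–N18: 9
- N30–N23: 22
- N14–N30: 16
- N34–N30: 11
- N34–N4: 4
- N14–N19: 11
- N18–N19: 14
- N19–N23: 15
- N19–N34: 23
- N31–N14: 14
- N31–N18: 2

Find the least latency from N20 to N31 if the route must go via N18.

Best N20 to N18: N20 → N34 → N4 → N19 → N18 costing 28
Best N18 to N31: N18 → N31 costing 2
Total via N18: 28 + 2 = 30 ms.

30 ms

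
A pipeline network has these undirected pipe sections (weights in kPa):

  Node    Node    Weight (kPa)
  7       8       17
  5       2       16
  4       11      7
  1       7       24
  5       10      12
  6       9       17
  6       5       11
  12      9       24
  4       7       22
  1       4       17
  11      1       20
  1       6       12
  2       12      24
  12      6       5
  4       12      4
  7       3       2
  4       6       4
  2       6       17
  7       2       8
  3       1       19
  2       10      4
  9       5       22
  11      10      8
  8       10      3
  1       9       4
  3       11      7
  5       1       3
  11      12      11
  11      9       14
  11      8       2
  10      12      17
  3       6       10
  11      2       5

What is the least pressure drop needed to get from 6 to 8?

Running Dijkstra from 6:
6: 0
4: 4  (via 6)
12: 5  (via 6)
3: 10  (via 6)
5: 11  (via 6)
11: 11  (via 4)
1: 12  (via 6)
7: 12  (via 3)
8: 13  (via 11)
Shortest route: 6–4–11–8 = 13 kPa.

13 kPa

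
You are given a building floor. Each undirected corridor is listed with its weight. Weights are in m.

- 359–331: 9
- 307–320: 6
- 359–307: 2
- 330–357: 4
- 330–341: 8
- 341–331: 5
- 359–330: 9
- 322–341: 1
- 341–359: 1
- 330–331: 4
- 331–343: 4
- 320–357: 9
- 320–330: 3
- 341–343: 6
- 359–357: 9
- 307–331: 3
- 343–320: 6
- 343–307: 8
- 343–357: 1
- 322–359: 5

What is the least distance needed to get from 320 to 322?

10 m

Settle nodes by increasing distance from 320:
320: 0
330: 3  (via 320)
343: 6  (via 320)
307: 6  (via 320)
357: 7  (via 330)
331: 7  (via 330)
359: 8  (via 307)
341: 9  (via 359)
322: 10  (via 341)
Shortest route: 320 → 307 → 359 → 341 → 322 = 10 m.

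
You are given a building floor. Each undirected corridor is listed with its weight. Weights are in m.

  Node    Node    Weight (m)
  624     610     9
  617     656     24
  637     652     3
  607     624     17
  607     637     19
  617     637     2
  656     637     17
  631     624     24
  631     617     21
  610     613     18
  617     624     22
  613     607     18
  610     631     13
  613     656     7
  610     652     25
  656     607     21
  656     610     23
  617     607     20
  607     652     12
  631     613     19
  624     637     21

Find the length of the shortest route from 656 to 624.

32 m

Compare a few routes:
656 - 613 - 610 - 624: 7+18+9 = 34
656 - 607 - 624: 21+17 = 38
656 - 610 - 624: 23+9 = 32
The minimum is 32 m via 656 - 610 - 624.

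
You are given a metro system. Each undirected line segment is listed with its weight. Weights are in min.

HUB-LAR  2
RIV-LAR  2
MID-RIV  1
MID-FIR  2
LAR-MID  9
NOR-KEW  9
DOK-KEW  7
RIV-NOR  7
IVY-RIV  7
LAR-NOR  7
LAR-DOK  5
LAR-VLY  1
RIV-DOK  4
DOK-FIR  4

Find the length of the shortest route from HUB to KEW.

14 min

Candidate routes:
HUB - LAR - DOK - KEW: 2+5+7 = 14
HUB - LAR - RIV - MID - FIR - DOK - KEW: 2+2+1+2+4+7 = 18
HUB - LAR - RIV - DOK - KEW: 2+2+4+7 = 15
Cheapest is HUB - LAR - DOK - KEW at 14 min.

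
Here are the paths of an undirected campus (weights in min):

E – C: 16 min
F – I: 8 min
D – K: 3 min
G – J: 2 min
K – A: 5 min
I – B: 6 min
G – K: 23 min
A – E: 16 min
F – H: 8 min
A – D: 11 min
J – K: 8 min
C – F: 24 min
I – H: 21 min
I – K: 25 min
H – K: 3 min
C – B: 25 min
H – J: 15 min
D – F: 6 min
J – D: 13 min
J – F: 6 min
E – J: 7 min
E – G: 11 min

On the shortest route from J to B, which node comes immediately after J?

Candidate routes:
J → K → D → F → I → B: 8+3+6+8+6 = 31
J → F → I → B: 6+8+6 = 20
J → K → H → F → I → B: 8+3+8+8+6 = 33
The minimum is 20 min via J → F → I → B.
So from J the first move is to F.

F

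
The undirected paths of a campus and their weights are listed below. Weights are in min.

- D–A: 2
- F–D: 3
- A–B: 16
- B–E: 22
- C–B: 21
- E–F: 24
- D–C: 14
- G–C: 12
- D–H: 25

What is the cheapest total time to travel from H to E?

52 min

Candidate routes:
H–D–F–E: 25+3+24 = 52
H–D–A–B–E: 25+2+16+22 = 65
The minimum is 52 min via H–D–F–E.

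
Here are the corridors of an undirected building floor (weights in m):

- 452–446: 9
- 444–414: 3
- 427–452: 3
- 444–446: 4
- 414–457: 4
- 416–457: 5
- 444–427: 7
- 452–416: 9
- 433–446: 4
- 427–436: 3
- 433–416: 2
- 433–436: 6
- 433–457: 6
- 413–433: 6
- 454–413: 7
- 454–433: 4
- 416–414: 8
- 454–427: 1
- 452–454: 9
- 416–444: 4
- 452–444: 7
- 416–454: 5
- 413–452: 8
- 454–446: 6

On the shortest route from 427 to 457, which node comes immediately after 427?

Enumerating some paths:
427–454–433–416–457: 1+4+2+5 = 12
427–454–433–457: 1+4+6 = 11
The minimum is 11 m via 427–454–433–457.
So from 427 the first move is to 454.

454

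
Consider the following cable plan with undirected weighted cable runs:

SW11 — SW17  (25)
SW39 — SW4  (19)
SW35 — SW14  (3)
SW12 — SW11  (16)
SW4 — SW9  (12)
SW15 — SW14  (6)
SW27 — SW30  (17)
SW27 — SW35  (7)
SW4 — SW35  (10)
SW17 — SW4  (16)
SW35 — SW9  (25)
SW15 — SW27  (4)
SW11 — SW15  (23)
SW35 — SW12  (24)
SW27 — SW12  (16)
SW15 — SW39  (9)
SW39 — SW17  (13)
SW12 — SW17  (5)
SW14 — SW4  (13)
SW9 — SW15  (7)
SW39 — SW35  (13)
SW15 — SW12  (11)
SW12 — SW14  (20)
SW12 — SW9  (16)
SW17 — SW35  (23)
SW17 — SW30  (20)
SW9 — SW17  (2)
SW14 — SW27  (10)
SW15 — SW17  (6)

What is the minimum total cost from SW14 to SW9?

13

Shortest distances from SW14:
SW14: 0
SW35: 3  (via SW14)
SW15: 6  (via SW14)
SW27: 10  (via SW14)
SW17: 12  (via SW15)
SW4: 13  (via SW14)
SW9: 13  (via SW15)
Shortest route: SW14 → SW15 → SW9 = 13.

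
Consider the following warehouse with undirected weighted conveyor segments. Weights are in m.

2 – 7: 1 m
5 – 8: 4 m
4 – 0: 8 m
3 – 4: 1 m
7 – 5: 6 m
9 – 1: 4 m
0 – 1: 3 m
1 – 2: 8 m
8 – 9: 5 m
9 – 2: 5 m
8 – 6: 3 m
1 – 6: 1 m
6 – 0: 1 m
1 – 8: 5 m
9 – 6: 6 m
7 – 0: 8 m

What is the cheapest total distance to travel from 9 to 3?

Settle nodes by increasing distance from 9:
9: 0
1: 4  (via 9)
2: 5  (via 9)
6: 5  (via 1)
8: 5  (via 9)
0: 6  (via 6)
7: 6  (via 2)
5: 9  (via 8)
4: 14  (via 0)
3: 15  (via 4)
Shortest route: 9–1–6–0–4–3 = 15 m.

15 m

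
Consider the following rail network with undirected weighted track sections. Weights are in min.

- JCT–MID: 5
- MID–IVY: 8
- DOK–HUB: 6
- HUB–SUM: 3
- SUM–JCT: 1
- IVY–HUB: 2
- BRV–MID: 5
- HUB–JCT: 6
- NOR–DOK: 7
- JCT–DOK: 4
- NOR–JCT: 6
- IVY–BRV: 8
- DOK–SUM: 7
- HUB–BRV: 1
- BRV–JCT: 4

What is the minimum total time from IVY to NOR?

Compare a few routes:
IVY → HUB → JCT → NOR: 2+6+6 = 14
IVY → HUB → SUM → JCT → NOR: 2+3+1+6 = 12
IVY → HUB → DOK → NOR: 2+6+7 = 15
IVY → HUB → BRV → JCT → NOR: 2+1+4+6 = 13
The minimum is 12 min via IVY → HUB → SUM → JCT → NOR.

12 min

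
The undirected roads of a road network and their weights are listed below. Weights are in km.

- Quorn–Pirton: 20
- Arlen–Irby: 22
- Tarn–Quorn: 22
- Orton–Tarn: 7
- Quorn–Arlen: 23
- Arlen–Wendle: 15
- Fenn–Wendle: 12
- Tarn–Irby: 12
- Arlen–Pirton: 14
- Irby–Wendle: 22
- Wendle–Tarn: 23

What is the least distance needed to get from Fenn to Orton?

42 km

Shortest distances from Fenn:
Fenn: 0
Wendle: 12  (via Fenn)
Arlen: 27  (via Wendle)
Irby: 34  (via Wendle)
Tarn: 35  (via Wendle)
Pirton: 41  (via Arlen)
Orton: 42  (via Tarn)
Shortest route: Fenn → Wendle → Tarn → Orton = 42 km.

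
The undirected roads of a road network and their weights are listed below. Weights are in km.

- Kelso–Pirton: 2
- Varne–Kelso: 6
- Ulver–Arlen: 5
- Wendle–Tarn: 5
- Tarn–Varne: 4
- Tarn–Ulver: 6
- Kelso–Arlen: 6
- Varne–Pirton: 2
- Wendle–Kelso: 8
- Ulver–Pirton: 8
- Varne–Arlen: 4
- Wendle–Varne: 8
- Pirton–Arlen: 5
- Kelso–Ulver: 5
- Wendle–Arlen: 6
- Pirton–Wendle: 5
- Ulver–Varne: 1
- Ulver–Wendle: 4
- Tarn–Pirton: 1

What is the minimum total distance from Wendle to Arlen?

Shortest distances from Wendle:
Wendle: 0
Ulver: 4  (via Wendle)
Pirton: 5  (via Wendle)
Tarn: 5  (via Wendle)
Varne: 5  (via Ulver)
Arlen: 6  (via Wendle)
Shortest route: Wendle → Arlen = 6 km.

6 km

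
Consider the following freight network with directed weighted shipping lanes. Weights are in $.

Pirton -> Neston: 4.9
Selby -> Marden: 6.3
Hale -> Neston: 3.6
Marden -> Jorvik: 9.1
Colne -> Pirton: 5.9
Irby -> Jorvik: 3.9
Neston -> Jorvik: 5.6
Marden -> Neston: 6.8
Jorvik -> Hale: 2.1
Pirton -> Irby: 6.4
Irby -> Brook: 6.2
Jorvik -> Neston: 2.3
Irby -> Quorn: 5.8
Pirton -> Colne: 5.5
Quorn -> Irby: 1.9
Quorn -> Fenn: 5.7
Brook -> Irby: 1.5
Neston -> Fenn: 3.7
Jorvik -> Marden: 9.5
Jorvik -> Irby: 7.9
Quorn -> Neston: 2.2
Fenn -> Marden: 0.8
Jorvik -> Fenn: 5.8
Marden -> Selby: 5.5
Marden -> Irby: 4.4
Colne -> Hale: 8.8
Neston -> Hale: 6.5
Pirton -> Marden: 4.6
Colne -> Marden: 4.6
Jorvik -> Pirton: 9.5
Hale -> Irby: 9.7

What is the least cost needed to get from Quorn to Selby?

Settle nodes by increasing distance from Quorn:
Quorn: 0
Irby: 1.9  (via Quorn)
Neston: 2.2  (via Quorn)
Fenn: 5.7  (via Quorn)
Jorvik: 5.8  (via Irby)
Marden: 6.5  (via Fenn)
Hale: 7.9  (via Jorvik)
Brook: 8.1  (via Irby)
Selby: 12  (via Marden)
Shortest route: Quorn–Fenn–Marden–Selby = $12.

$12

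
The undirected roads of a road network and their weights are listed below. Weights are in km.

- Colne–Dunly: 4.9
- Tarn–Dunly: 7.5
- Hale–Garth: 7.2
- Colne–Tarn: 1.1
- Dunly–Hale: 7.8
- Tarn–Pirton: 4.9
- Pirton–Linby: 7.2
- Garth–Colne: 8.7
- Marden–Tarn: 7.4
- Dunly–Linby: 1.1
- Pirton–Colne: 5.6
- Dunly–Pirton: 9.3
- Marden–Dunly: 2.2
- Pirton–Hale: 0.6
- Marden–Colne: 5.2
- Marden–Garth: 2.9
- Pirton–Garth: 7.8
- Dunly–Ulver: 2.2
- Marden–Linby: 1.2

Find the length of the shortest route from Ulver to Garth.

Candidate routes:
Ulver - Dunly - Marden - Garth: 2.2+2.2+2.9 = 7.3
Ulver - Dunly - Colne - Marden - Garth: 2.2+4.9+5.2+2.9 = 15.2
Ulver - Dunly - Linby - Marden - Garth: 2.2+1.1+1.2+2.9 = 7.4
The minimum is 7.3 km via Ulver - Dunly - Marden - Garth.

7.3 km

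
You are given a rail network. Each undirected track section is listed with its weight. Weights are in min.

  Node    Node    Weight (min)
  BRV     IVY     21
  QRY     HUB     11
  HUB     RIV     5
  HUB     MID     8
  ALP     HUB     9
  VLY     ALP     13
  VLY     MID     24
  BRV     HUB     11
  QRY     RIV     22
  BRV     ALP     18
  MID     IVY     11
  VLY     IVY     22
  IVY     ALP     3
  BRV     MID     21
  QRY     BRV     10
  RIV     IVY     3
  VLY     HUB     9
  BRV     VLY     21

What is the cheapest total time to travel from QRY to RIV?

16 min

Shortest distances from QRY:
QRY: 0
BRV: 10  (via QRY)
HUB: 11  (via QRY)
RIV: 16  (via HUB)
Shortest route: QRY → HUB → RIV = 16 min.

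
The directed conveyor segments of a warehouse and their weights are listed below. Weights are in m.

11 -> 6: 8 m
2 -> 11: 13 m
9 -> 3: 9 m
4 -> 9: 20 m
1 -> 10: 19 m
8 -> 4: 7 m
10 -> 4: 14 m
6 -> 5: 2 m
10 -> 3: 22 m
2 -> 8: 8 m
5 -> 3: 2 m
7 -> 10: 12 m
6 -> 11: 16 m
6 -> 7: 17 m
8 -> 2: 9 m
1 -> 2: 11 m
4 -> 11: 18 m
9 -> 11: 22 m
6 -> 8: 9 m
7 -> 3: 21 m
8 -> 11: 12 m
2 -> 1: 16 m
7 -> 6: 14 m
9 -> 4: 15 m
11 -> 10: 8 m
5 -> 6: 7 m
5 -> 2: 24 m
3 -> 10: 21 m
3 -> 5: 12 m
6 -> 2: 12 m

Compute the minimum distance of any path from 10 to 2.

Running Dijkstra from 10:
10: 0
4: 14  (via 10)
3: 22  (via 10)
11: 32  (via 4)
5: 34  (via 3)
9: 34  (via 4)
6: 40  (via 11)
8: 49  (via 6)
2: 52  (via 6)
Shortest route: 10 → 4 → 11 → 6 → 2 = 52 m.

52 m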